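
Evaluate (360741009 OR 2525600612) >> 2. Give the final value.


Step 1: 360741009 | 2525600612 = 2542402549
Step 2: 2542402549 >> 2 = 635600637

635600637


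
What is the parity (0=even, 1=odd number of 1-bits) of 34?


0b100010 has 2 ones => parity 0

0


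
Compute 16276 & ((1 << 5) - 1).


16276 & 31 = 20

20


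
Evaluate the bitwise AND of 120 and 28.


0b1111000 & 0b11100 = 0b11000 = 24

24


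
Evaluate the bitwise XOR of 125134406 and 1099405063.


0b111011101010110011001000110 ^ 0b1000001100001111001011100000111 = 0b1000110111100101111000101000001 = 1190326593

1190326593


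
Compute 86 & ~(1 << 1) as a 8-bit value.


86 & ~(1 << 1) = 84

84


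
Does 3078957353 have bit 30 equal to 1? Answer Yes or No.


0b10110111100001010010100100101001, bit 30 = 0. No

No


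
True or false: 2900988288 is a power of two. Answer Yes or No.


0b10101100111010011001000110000000. Multiple bits set => No

No


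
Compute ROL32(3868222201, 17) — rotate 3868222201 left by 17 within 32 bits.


Rotate 0b11100110100100000110001011111001 left by 17 (32-bit) = 0b11000101111100111100110100100000 = 3321089312

3321089312


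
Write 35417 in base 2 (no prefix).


35417 = 1000101001011001 in binary

1000101001011001


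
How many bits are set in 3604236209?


0b11010110110101000100011110110001 has 17 set bits

17


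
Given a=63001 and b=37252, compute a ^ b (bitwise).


63001 ^ 37252 = 26525

26525


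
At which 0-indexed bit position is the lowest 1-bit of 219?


0b11011011. Lowest set bit at position 0

0


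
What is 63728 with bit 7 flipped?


63728 ^ (1 << 7) = 63728 ^ 128 = 63600

63600


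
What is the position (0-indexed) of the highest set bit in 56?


0b111000. Highest set bit at position 5

5


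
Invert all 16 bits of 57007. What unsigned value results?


57007 ^ 65535 = 8528

8528


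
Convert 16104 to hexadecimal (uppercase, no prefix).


16104 = 3EE8 hex

3EE8


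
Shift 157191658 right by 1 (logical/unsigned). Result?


0b1001010111101000110111101010 >> 1 = 0b100101011110100011011110101 = 78595829

78595829


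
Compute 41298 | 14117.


0b1010000101010010 | 0b11011100100101 = 0b1011011101110111 = 46967

46967


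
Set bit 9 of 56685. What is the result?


56685 | (1 << 9) = 56685 | 512 = 57197

57197


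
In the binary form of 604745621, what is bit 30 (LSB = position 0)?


0b100100000010111010111110010101, position 30 = 0

0


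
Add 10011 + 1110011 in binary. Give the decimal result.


10011 + 1110011 = 10000110 = 134

134


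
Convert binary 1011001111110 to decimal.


1011001111110 in decimal = 5758

5758


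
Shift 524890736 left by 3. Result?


0b11111010010010011001001110000 << 3 = 0b11111010010010011001001110000000 = 4199125888

4199125888


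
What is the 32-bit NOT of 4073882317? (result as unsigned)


~0b11110010110100101000001011001101 = 0b1101001011010111110100110010 = 221084978 (32-bit unsigned)

221084978


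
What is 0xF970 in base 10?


F970 hex = 63856 decimal

63856


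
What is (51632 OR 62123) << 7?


Step 1: 51632 | 62123 = 64443
Step 2: 64443 << 7 = 8248704

8248704


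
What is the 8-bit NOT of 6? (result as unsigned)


~0b110 = 0b11111001 = 249 (8-bit unsigned)

249


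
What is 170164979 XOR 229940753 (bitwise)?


0b1010001001001000001011110011 ^ 0b1101101101001001111000010001 = 0b111100100000001110011100010 = 126885090

126885090


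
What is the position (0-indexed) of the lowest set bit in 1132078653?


0b1000011011110100010011000111101. Lowest set bit at position 0

0


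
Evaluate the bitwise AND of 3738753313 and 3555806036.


0b11011110110110001101100100100001 & 0b11010011111100010100101101010100 = 0b11010010110100000100100100000000 = 3536865536

3536865536


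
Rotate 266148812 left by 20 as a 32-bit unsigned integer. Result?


Rotate 0b1111110111010001101111001100 left by 20 (32-bit) = 0b10111100110000001111110111010001 = 3166764497

3166764497


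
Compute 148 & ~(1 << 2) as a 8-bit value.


148 & ~(1 << 2) = 144

144


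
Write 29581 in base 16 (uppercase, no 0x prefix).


29581 = 738D hex

738D


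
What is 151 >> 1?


0b10010111 >> 1 = 0b1001011 = 75

75


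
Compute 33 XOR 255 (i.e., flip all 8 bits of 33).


33 ^ 255 = 222

222


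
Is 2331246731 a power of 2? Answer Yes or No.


0b10001010111101000000000010001011. Multiple bits set => No

No


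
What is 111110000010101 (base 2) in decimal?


111110000010101 in decimal = 31765

31765


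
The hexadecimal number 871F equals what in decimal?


871F hex = 34591 decimal

34591


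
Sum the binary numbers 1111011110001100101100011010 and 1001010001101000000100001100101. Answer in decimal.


1111011110001100101100011010 + 1001010001101000000100001100101 = 1011001101011001101001101111111 = 1504498559

1504498559


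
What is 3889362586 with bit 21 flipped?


3889362586 ^ (1 << 21) = 3889362586 ^ 2097152 = 3891459738

3891459738


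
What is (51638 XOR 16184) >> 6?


Step 1: 51638 ^ 16184 = 63118
Step 2: 63118 >> 6 = 986

986


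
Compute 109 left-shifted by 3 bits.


0b1101101 << 3 = 0b1101101000 = 872

872


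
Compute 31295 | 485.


0b111101000111111 | 0b111100101 = 0b111101111111111 = 31743

31743


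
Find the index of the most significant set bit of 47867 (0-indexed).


0b1011101011111011. Highest set bit at position 15

15


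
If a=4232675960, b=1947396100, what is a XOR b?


4232675960 ^ 1947396100 = 2287692412

2287692412


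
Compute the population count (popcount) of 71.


0b1000111 has 4 set bits

4


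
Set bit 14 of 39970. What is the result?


39970 | (1 << 14) = 39970 | 16384 = 56354

56354


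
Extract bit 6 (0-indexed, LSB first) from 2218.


0b100010101010, position 6 = 0

0


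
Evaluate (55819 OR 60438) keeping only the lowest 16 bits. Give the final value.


Step 1: 55819 | 60438 = 65055
Step 2: 65055 & 65535 = 65055

65055


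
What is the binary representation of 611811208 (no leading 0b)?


611811208 = 100100011101110111111110001000 in binary

100100011101110111111110001000


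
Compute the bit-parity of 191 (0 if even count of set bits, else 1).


0b10111111 has 7 ones => parity 1

1


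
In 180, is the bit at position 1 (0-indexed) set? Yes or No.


0b10110100, bit 1 = 0. No

No


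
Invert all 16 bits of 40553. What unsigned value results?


40553 ^ 65535 = 24982

24982


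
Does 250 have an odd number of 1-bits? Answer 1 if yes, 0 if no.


0b11111010 has 6 ones => parity 0

0


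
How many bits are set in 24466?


0b101111110010010 has 9 set bits

9


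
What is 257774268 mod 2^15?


257774268 & 32767 = 21180

21180


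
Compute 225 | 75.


0b11100001 | 0b1001011 = 0b11101011 = 235

235


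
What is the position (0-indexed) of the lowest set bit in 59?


0b111011. Lowest set bit at position 0

0


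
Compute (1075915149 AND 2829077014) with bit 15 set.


Step 1: 1075915149 & 2829077014 = 2099204
Step 2: 2099204 | (1 << 15) = 2099204 | 32768 = 2131972

2131972


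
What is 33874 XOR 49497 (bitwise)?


0b1000010001010010 ^ 0b1100000101011001 = 0b100010100001011 = 17675

17675


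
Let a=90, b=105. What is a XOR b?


90 ^ 105 = 51

51


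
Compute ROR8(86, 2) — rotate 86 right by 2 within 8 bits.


Rotate 0b1010110 right by 2 (8-bit) = 0b10010101 = 149

149


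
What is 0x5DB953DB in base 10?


5DB953DB hex = 1572426715 decimal

1572426715


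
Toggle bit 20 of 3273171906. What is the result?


3273171906 ^ (1 << 20) = 3273171906 ^ 1048576 = 3272123330

3272123330


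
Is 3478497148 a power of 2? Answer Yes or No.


0b11001111010101011010011101111100. Multiple bits set => No

No


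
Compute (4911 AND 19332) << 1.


Step 1: 4911 & 19332 = 772
Step 2: 772 << 1 = 1544

1544


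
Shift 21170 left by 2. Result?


0b101001010110010 << 2 = 0b10100101011001000 = 84680

84680


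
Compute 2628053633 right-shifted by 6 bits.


0b10011100101001001110101010000001 >> 6 = 0b10011100101001001110101010 = 41063338

41063338


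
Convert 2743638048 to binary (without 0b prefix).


2743638048 = 10100011100010001001100000100000 in binary

10100011100010001001100000100000


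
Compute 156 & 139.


0b10011100 & 0b10001011 = 0b10001000 = 136

136


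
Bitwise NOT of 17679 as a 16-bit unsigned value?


~0b100010100001111 = 0b1011101011110000 = 47856 (16-bit unsigned)

47856


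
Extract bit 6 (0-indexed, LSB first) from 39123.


0b1001100011010011, position 6 = 1

1


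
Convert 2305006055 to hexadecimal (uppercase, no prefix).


2305006055 = 896399E7 hex

896399E7


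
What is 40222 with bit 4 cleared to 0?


40222 & ~(1 << 4) = 40206

40206


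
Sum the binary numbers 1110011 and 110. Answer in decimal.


1110011 + 110 = 1111001 = 121

121


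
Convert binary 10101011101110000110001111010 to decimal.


10101011101110000110001111010 in decimal = 360123514

360123514


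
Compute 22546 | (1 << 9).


22546 | (1 << 9) = 22546 | 512 = 23058

23058


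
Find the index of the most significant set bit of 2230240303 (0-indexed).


0b10000100111011101100010000101111. Highest set bit at position 31

31


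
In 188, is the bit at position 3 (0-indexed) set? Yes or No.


0b10111100, bit 3 = 1. Yes

Yes


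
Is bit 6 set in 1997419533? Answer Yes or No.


0b1110111000011100011010000001101, bit 6 = 0. No

No


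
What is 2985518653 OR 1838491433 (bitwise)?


0b10110001111100110110011000111101 | 0b1101101100101010010011100101001 = 0b11111101111101110110011100111101 = 4260849469

4260849469


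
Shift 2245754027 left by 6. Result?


0b10000101110110110111110010101011 << 6 = 0b10000101110110110111110010101011000000 = 143728257728

143728257728


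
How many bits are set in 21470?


0b101001111011110 has 10 set bits

10


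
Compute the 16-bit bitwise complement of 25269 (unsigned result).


~0b110001010110101 = 0b1001110101001010 = 40266 (16-bit unsigned)

40266


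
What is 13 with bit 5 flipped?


13 ^ (1 << 5) = 13 ^ 32 = 45

45


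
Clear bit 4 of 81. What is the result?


81 & ~(1 << 4) = 65

65


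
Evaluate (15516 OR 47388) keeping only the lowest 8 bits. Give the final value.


Step 1: 15516 | 47388 = 48540
Step 2: 48540 & 255 = 156

156


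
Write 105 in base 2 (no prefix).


105 = 1101001 in binary

1101001


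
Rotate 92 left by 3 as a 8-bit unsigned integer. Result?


Rotate 0b1011100 left by 3 (8-bit) = 0b11100010 = 226

226


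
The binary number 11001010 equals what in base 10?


11001010 in decimal = 202

202


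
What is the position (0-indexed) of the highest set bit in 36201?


0b1000110101101001. Highest set bit at position 15

15


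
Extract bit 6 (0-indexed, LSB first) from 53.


0b110101, position 6 = 0

0


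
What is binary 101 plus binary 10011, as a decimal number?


101 + 10011 = 11000 = 24

24


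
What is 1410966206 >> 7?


0b1010100000110011010001010111110 >> 7 = 0b101010000011001101000101 = 11023173

11023173


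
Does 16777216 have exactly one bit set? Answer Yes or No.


0b1000000000000000000000000. Only one bit set => Yes

Yes


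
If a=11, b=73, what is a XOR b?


11 ^ 73 = 66

66


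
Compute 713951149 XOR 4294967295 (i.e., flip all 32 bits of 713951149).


713951149 ^ 4294967295 = 3581016146

3581016146


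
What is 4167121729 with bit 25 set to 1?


4167121729 | (1 << 25) = 4167121729 | 33554432 = 4200676161

4200676161


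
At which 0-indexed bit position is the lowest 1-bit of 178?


0b10110010. Lowest set bit at position 1

1


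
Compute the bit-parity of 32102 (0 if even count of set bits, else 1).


0b111110101100110 has 10 ones => parity 0

0


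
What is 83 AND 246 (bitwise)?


0b1010011 & 0b11110110 = 0b1010010 = 82

82


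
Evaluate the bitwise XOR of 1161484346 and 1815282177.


0b1000101001110101101100000111010 ^ 0b1101100001100110000001000000001 = 0b101001000010011101101000111011 = 688511547

688511547


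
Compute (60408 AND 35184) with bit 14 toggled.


Step 1: 60408 & 35184 = 35184
Step 2: 35184 ^ (1 << 14) = 35184 ^ 16384 = 51568

51568


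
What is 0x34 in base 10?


34 hex = 52 decimal

52


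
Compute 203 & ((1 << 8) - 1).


203 & 255 = 203

203


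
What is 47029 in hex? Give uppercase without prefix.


47029 = B7B5 hex

B7B5


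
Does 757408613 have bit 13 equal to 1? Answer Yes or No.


0b101101001001010010001101100101, bit 13 = 1. Yes

Yes


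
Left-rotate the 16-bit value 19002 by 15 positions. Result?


Rotate 0b100101000111010 left by 15 (16-bit) = 0b10010100011101 = 9501

9501


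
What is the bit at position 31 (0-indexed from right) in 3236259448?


0b11000000111001010110011001111000, position 31 = 1

1


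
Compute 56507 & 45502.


0b1101110010111011 & 0b1011000110111110 = 0b1001000010111010 = 37050

37050


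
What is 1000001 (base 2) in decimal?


1000001 in decimal = 65

65


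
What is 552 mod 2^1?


552 & 1 = 0

0


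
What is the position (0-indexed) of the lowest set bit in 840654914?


0b110010000110110110000001000010. Lowest set bit at position 1

1


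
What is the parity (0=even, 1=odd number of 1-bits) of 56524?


0b1101110011001100 has 9 ones => parity 1

1


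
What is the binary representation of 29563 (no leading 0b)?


29563 = 111001101111011 in binary

111001101111011


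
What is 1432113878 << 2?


0b1010101010111000101001011010110 << 2 = 0b101010101011100010100101101011000 = 5728455512

5728455512


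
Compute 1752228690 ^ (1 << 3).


1752228690 ^ (1 << 3) = 1752228690 ^ 8 = 1752228698

1752228698


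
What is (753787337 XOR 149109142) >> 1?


Step 1: 753787337 ^ 149109142 = 604952671
Step 2: 604952671 >> 1 = 302476335

302476335


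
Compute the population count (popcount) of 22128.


0b101011001110000 has 7 set bits

7


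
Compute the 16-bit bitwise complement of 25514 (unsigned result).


~0b110001110101010 = 0b1001110001010101 = 40021 (16-bit unsigned)

40021


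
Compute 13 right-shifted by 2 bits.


0b1101 >> 2 = 0b11 = 3

3


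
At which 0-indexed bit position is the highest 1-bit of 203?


0b11001011. Highest set bit at position 7

7


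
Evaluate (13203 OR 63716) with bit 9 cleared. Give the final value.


Step 1: 13203 | 63716 = 64503
Step 2: 64503 & ~(1 << 9) = 63991

63991


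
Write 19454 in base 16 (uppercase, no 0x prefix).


19454 = 4BFE hex

4BFE


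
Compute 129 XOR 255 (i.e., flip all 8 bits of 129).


129 ^ 255 = 126

126


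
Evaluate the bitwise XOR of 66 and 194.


0b1000010 ^ 0b11000010 = 0b10000000 = 128

128


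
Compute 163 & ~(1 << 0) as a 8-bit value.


163 & ~(1 << 0) = 162

162


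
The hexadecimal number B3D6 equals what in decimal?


B3D6 hex = 46038 decimal

46038


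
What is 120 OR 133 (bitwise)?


0b1111000 | 0b10000101 = 0b11111101 = 253

253


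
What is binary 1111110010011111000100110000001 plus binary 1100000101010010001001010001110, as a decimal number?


1111110010011111000100110000001 + 1100000101010010001001010001110 = 11011110111110001001110000001111 = 3740834831

3740834831


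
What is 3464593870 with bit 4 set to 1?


3464593870 | (1 << 4) = 3464593870 | 16 = 3464593886

3464593886


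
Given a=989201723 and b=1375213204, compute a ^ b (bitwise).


989201723 ^ 1375213204 = 1796084655

1796084655


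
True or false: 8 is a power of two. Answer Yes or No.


0b1000. Only one bit set => Yes

Yes


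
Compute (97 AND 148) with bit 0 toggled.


Step 1: 97 & 148 = 0
Step 2: 0 ^ (1 << 0) = 0 ^ 1 = 1

1


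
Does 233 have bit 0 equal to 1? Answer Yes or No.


0b11101001, bit 0 = 1. Yes

Yes


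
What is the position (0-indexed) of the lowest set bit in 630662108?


0b100101100101110010001111011100. Lowest set bit at position 2

2


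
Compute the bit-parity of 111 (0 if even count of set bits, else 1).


0b1101111 has 6 ones => parity 0

0


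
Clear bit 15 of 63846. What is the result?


63846 & ~(1 << 15) = 31078

31078


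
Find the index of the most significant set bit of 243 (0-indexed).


0b11110011. Highest set bit at position 7

7


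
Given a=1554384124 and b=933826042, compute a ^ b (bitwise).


1554384124 ^ 933826042 = 1796147462

1796147462


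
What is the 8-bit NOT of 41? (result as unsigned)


~0b101001 = 0b11010110 = 214 (8-bit unsigned)

214


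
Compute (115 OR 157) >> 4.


Step 1: 115 | 157 = 255
Step 2: 255 >> 4 = 15

15


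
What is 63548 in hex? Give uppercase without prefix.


63548 = F83C hex

F83C


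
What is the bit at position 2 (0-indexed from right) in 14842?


0b11100111111010, position 2 = 0

0


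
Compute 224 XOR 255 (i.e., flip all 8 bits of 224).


224 ^ 255 = 31

31


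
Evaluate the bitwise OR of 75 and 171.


0b1001011 | 0b10101011 = 0b11101011 = 235

235


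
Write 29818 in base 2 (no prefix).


29818 = 111010001111010 in binary

111010001111010


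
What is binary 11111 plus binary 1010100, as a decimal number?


11111 + 1010100 = 1110011 = 115

115


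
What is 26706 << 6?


0b110100001010010 << 6 = 0b110100001010010000000 = 1709184

1709184


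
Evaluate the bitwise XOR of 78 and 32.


0b1001110 ^ 0b100000 = 0b1101110 = 110

110


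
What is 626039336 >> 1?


0b100101010100001001101000101000 >> 1 = 0b10010101010000100110100010100 = 313019668

313019668


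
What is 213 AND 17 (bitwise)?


0b11010101 & 0b10001 = 0b10001 = 17

17


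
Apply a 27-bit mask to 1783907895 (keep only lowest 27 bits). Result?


1783907895 & 134217727 = 39077431

39077431


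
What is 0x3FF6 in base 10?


3FF6 hex = 16374 decimal

16374


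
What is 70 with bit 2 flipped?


70 ^ (1 << 2) = 70 ^ 4 = 66

66


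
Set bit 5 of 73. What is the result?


73 | (1 << 5) = 73 | 32 = 105

105


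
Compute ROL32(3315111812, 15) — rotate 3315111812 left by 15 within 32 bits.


Rotate 0b11000101100110001001011110000100 left by 15 (32-bit) = 0b1001011110000100110001011001100 = 1271030476

1271030476


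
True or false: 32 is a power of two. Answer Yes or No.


0b100000. Only one bit set => Yes

Yes


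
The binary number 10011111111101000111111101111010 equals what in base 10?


10011111111101000111111101111010 in decimal = 2683600762

2683600762


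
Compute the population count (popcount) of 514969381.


0b11110101100011100111100100101 has 17 set bits

17


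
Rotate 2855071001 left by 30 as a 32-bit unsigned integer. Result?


Rotate 0b10101010001011001110110100011001 left by 30 (32-bit) = 0b1101010100010110011101101000110 = 1787509574

1787509574


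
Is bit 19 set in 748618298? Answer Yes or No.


0b101100100111110000001000111010, bit 19 = 1. Yes

Yes


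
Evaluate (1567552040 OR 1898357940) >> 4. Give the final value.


Step 1: 1567552040 | 1898357940 = 2104424124
Step 2: 2104424124 >> 4 = 131526507

131526507


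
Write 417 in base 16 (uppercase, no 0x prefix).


417 = 1A1 hex

1A1


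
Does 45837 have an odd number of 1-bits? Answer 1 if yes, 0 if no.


0b1011001100001101 has 8 ones => parity 0

0


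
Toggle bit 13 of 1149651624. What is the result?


1149651624 ^ (1 << 13) = 1149651624 ^ 8192 = 1149659816

1149659816


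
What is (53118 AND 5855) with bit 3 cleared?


Step 1: 53118 & 5855 = 1630
Step 2: 1630 & ~(1 << 3) = 1622

1622


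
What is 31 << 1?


0b11111 << 1 = 0b111110 = 62

62


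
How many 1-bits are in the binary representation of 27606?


0b110101111010110 has 10 set bits

10


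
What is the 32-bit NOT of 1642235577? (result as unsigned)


~0b1100001111000101000011010111001 = 0b10011110000111010111100101000110 = 2652731718 (32-bit unsigned)

2652731718


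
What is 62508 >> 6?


0b1111010000101100 >> 6 = 0b1111010000 = 976

976


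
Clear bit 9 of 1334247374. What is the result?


1334247374 & ~(1 << 9) = 1334246862

1334246862


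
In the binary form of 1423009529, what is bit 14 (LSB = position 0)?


0b1010100110100010110011011111001, position 14 = 1

1


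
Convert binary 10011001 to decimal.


10011001 in decimal = 153

153


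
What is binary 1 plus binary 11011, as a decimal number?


1 + 11011 = 11100 = 28

28


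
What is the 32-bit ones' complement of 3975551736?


3975551736 ^ 4294967295 = 319415559

319415559


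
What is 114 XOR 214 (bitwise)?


0b1110010 ^ 0b11010110 = 0b10100100 = 164

164


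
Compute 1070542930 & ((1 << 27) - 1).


1070542930 & 134217727 = 131018834

131018834


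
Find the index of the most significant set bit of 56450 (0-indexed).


0b1101110010000010. Highest set bit at position 15

15


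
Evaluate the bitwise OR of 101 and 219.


0b1100101 | 0b11011011 = 0b11111111 = 255

255


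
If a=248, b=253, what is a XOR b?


248 ^ 253 = 5

5


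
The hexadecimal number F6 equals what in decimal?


F6 hex = 246 decimal

246


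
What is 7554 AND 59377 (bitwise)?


0b1110110000010 & 0b1110011111110001 = 0b10110000000 = 1408

1408


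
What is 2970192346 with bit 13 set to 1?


2970192346 | (1 << 13) = 2970192346 | 8192 = 2970200538

2970200538


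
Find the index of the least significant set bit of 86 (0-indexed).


0b1010110. Lowest set bit at position 1

1


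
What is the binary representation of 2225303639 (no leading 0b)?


2225303639 = 10000100101000110111000001010111 in binary

10000100101000110111000001010111


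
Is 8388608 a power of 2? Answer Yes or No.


0b100000000000000000000000. Only one bit set => Yes

Yes


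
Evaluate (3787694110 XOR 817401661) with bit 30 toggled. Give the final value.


Step 1: 3787694110 ^ 817401661 = 3514511139
Step 2: 3514511139 ^ (1 << 30) = 3514511139 ^ 1073741824 = 2440769315

2440769315


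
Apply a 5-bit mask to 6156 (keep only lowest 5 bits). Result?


6156 & 31 = 12

12


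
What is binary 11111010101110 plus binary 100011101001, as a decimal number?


11111010101110 + 100011101001 = 100011110010111 = 18327

18327


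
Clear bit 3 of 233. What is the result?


233 & ~(1 << 3) = 225

225


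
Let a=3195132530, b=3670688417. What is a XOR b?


3195132530 ^ 3670688417 = 1690015955

1690015955


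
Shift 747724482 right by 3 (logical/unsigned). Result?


0b101100100100010101111011000010 >> 3 = 0b101100100100010101111011000 = 93465560

93465560


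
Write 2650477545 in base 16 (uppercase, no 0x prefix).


2650477545 = 9DFB13E9 hex

9DFB13E9


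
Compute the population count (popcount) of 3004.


0b101110111100 has 8 set bits

8


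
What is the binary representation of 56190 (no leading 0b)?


56190 = 1101101101111110 in binary

1101101101111110


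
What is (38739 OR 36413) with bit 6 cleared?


Step 1: 38739 | 36413 = 40831
Step 2: 40831 & ~(1 << 6) = 40767

40767


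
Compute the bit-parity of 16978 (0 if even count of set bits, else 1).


0b100001001010010 has 5 ones => parity 1

1


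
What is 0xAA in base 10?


AA hex = 170 decimal

170


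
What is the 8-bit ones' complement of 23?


23 ^ 255 = 232

232


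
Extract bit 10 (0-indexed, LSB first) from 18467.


0b100100000100011, position 10 = 0

0


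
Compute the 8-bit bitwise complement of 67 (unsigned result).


~0b1000011 = 0b10111100 = 188 (8-bit unsigned)

188


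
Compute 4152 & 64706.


0b1000000111000 & 0b1111110011000010 = 0b1000000000000 = 4096

4096


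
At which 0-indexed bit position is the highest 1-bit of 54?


0b110110. Highest set bit at position 5

5


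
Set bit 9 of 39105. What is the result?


39105 | (1 << 9) = 39105 | 512 = 39617

39617


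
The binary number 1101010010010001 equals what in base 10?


1101010010010001 in decimal = 54417

54417


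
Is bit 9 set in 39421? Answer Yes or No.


0b1001100111111101, bit 9 = 0. No

No


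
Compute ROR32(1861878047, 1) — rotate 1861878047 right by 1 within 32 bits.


Rotate 0b1101110111110100000000100011111 right by 1 (32-bit) = 0b10110111011111010000000010001111 = 3078422671

3078422671


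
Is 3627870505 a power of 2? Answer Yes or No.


0b11011000001111001110100100101001. Multiple bits set => No

No


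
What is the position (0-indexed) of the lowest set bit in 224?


0b11100000. Lowest set bit at position 5

5


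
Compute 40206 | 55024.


0b1001110100001110 | 0b1101011011110000 = 0b1101111111111110 = 57342

57342


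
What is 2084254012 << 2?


0b1111100001110110011000100111100 << 2 = 0b111110000111011001100010011110000 = 8337016048

8337016048


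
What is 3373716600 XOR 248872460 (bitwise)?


0b11001001000101101101010001111000 ^ 0b1110110101010111111000001100 = 0b11000111110000111010101001110100 = 3351489140

3351489140


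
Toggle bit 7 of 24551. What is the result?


24551 ^ (1 << 7) = 24551 ^ 128 = 24423

24423


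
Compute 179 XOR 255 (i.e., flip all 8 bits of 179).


179 ^ 255 = 76

76


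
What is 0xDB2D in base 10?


DB2D hex = 56109 decimal

56109


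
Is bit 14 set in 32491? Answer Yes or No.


0b111111011101011, bit 14 = 1. Yes

Yes


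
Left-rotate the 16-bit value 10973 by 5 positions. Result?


Rotate 0b10101011011101 left by 5 (16-bit) = 0b101101110100101 = 23461

23461


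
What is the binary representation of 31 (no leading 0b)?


31 = 11111 in binary

11111


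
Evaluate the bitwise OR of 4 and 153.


0b100 | 0b10011001 = 0b10011101 = 157

157


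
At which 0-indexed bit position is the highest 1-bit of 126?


0b1111110. Highest set bit at position 6

6


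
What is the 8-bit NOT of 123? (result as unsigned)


~0b1111011 = 0b10000100 = 132 (8-bit unsigned)

132


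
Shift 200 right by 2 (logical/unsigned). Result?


0b11001000 >> 2 = 0b110010 = 50

50


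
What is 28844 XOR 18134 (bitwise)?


0b111000010101100 ^ 0b100011011010110 = 0b11011001111010 = 13946

13946


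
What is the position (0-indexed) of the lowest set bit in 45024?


0b1010111111100000. Lowest set bit at position 5

5


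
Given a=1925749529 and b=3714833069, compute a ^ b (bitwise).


1925749529 ^ 3714833069 = 2946711988

2946711988


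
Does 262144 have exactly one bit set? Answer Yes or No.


0b1000000000000000000. Only one bit set => Yes

Yes


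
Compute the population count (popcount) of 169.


0b10101001 has 4 set bits

4


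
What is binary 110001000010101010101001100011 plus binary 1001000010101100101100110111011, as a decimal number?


110001000010101010101001100011 + 1001000010101100101100110111011 = 1111001011000010000010000011110 = 2036401182

2036401182


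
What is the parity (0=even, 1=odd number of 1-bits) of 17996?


0b100011001001100 has 6 ones => parity 0

0


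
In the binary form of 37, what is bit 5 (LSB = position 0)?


0b100101, position 5 = 1

1


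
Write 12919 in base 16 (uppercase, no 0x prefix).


12919 = 3277 hex

3277


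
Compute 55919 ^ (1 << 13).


55919 ^ (1 << 13) = 55919 ^ 8192 = 64111

64111


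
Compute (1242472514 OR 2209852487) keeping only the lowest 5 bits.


Step 1: 1242472514 | 2209852487 = 3418336327
Step 2: 3418336327 & 31 = 7

7


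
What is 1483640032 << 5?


0b1011000011011101000110011100000 << 5 = 0b101100001101110100011001110000000000 = 47476481024

47476481024


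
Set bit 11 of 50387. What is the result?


50387 | (1 << 11) = 50387 | 2048 = 52435

52435


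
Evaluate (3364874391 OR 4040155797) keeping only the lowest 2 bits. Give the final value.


Step 1: 3364874391 | 4040155797 = 4174375575
Step 2: 4174375575 & 3 = 3

3


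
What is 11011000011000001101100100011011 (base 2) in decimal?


11011000011000001101100100011011 in decimal = 3630225691

3630225691


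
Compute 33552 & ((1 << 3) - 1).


33552 & 7 = 0

0


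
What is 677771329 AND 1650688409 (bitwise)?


0b101000011001011111100001000001 & 0b1100010011000111000000110011001 = 0b100000011000011000000000000001 = 543260673

543260673


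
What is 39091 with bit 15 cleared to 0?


39091 & ~(1 << 15) = 6323

6323


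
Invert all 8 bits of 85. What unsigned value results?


85 ^ 255 = 170

170


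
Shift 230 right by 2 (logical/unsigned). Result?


0b11100110 >> 2 = 0b111001 = 57

57


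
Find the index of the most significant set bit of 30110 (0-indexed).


0b111010110011110. Highest set bit at position 14

14


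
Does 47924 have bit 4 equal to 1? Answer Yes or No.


0b1011101100110100, bit 4 = 1. Yes

Yes


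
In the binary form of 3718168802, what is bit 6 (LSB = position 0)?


0b11011101100111101100000011100010, position 6 = 1

1


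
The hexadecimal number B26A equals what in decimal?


B26A hex = 45674 decimal

45674


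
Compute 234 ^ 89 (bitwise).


0b11101010 ^ 0b1011001 = 0b10110011 = 179

179


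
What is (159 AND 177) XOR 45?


Step 1: 159 & 177 = 145
Step 2: 145 ^ 45 = 188

188


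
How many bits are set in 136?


0b10001000 has 2 set bits

2


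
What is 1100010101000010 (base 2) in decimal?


1100010101000010 in decimal = 50498

50498


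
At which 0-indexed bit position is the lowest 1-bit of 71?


0b1000111. Lowest set bit at position 0

0


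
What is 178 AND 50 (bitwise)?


0b10110010 & 0b110010 = 0b110010 = 50

50


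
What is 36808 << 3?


0b1000111111001000 << 3 = 0b1000111111001000000 = 294464

294464


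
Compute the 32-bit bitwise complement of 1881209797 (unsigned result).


~0b1110000001000001111101111000101 = 0b10001111110111110000010000111010 = 2413757498 (32-bit unsigned)

2413757498


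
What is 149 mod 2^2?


149 & 3 = 1

1


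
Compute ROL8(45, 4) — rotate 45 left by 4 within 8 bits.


Rotate 0b101101 left by 4 (8-bit) = 0b11010010 = 210

210


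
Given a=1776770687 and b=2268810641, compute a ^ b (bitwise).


1776770687 ^ 2268810641 = 4007400430

4007400430


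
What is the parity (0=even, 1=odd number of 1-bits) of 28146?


0b110110111110010 has 10 ones => parity 0

0


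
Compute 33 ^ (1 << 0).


33 ^ (1 << 0) = 33 ^ 1 = 32

32


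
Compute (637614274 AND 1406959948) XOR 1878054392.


Step 1: 637614274 & 1406959948 = 33554496
Step 2: 33554496 ^ 1878054392 = 1844499896

1844499896


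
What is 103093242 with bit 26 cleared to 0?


103093242 & ~(1 << 26) = 35984378

35984378


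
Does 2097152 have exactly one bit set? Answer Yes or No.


0b1000000000000000000000. Only one bit set => Yes

Yes


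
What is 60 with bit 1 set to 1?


60 | (1 << 1) = 60 | 2 = 62

62


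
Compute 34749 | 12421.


0b1000011110111101 | 0b11000010000101 = 0b1011011110111101 = 47037

47037


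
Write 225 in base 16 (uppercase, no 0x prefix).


225 = E1 hex

E1


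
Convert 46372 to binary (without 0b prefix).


46372 = 1011010100100100 in binary

1011010100100100


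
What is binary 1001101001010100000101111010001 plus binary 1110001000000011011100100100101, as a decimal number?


1001101001010100000101111010001 + 1110001000000011011100100100101 = 10111110001010111100010011110110 = 3190539510

3190539510


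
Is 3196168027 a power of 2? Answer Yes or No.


0b10111110100000011010011101011011. Multiple bits set => No

No


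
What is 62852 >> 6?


0b1111010110000100 >> 6 = 0b1111010110 = 982

982


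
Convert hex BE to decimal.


BE hex = 190 decimal

190


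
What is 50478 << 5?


0b1100010100101110 << 5 = 0b110001010010111000000 = 1615296

1615296


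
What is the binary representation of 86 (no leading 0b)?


86 = 1010110 in binary

1010110


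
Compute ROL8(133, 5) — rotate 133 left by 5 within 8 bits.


Rotate 0b10000101 left by 5 (8-bit) = 0b10110000 = 176

176


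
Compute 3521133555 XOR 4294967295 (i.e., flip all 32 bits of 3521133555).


3521133555 ^ 4294967295 = 773833740

773833740


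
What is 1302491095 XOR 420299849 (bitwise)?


0b1001101101000100110111111010111 ^ 0b11001000011010100010001001001 = 0b1010100101011110010101110011110 = 1420766110

1420766110


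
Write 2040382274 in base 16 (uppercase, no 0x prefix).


2040382274 = 799DC342 hex

799DC342


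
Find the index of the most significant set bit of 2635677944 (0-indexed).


0b10011101000110010100000011111000. Highest set bit at position 31

31


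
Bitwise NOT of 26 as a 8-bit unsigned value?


~0b11010 = 0b11100101 = 229 (8-bit unsigned)

229


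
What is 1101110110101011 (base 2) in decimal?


1101110110101011 in decimal = 56747

56747


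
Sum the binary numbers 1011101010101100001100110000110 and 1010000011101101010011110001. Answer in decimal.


1011101010101100001100110000110 + 1010000011101101010011110001 = 1100111011001001110111001110111 = 1734667895

1734667895


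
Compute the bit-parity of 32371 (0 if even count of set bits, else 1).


0b111111001110011 has 11 ones => parity 1

1


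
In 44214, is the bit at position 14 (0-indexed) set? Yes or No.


0b1010110010110110, bit 14 = 0. No

No


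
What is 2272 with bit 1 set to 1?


2272 | (1 << 1) = 2272 | 2 = 2274

2274


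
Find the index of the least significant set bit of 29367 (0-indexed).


0b111001010110111. Lowest set bit at position 0

0


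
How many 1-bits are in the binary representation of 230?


0b11100110 has 5 set bits

5


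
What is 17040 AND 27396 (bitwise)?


0b100001010010000 & 0b110101100000100 = 0b100001000000000 = 16896

16896


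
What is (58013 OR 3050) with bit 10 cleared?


Step 1: 58013 | 3050 = 60415
Step 2: 60415 & ~(1 << 10) = 60415

60415


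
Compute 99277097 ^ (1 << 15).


99277097 ^ (1 << 15) = 99277097 ^ 32768 = 99244329

99244329


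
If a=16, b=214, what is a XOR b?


16 ^ 214 = 198

198


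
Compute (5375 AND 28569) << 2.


Step 1: 5375 & 28569 = 1177
Step 2: 1177 << 2 = 4708

4708


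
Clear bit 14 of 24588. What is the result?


24588 & ~(1 << 14) = 8204

8204


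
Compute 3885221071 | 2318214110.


0b11100111100100111100010011001111 | 0b10001010001011010010001111011110 = 0b11101111101111111110011111011111 = 4022331359

4022331359


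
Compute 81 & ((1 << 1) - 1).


81 & 1 = 1

1


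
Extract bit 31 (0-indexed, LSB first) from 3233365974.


0b11000000101110010011111111010110, position 31 = 1

1


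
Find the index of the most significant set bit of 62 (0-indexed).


0b111110. Highest set bit at position 5

5


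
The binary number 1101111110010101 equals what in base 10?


1101111110010101 in decimal = 57237

57237


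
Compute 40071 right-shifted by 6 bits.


0b1001110010000111 >> 6 = 0b1001110010 = 626

626


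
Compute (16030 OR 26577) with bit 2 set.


Step 1: 16030 | 26577 = 32735
Step 2: 32735 | (1 << 2) = 32735 | 4 = 32735

32735


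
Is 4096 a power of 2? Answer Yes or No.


0b1000000000000. Only one bit set => Yes

Yes


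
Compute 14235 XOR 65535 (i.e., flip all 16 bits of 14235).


14235 ^ 65535 = 51300

51300


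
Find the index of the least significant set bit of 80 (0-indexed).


0b1010000. Lowest set bit at position 4

4


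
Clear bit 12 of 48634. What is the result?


48634 & ~(1 << 12) = 44538

44538


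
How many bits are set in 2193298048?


0b10000010101110110001001010000000 has 11 set bits

11


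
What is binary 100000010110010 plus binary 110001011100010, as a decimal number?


100000010110010 + 110001011100010 = 1010001110010100 = 41876

41876


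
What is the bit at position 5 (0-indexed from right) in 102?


0b1100110, position 5 = 1

1


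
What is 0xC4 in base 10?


C4 hex = 196 decimal

196


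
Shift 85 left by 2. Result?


0b1010101 << 2 = 0b101010100 = 340

340


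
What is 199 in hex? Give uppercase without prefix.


199 = C7 hex

C7


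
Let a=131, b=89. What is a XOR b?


131 ^ 89 = 218

218


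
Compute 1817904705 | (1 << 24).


1817904705 | (1 << 24) = 1817904705 | 16777216 = 1834681921

1834681921


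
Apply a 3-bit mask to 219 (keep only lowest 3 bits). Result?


219 & 7 = 3

3


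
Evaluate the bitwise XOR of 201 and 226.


0b11001001 ^ 0b11100010 = 0b101011 = 43

43


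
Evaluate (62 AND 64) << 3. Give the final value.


Step 1: 62 & 64 = 0
Step 2: 0 << 3 = 0

0


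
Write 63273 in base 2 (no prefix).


63273 = 1111011100101001 in binary

1111011100101001


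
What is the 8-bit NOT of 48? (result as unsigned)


~0b110000 = 0b11001111 = 207 (8-bit unsigned)

207


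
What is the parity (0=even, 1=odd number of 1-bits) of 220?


0b11011100 has 5 ones => parity 1

1


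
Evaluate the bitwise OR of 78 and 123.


0b1001110 | 0b1111011 = 0b1111111 = 127

127


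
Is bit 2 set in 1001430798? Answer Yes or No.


0b111011101100001001111100001110, bit 2 = 1. Yes

Yes


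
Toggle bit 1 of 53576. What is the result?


53576 ^ (1 << 1) = 53576 ^ 2 = 53578

53578


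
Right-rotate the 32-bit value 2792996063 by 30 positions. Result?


Rotate 0b10100110011110011011110011011111 right by 30 (32-bit) = 0b10011001111001101111001101111110 = 2582049662

2582049662


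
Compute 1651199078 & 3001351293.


0b1100010011010110100110001100110 & 0b10110010111001001111110001111101 = 0b100010011000000100110001100100 = 576736356

576736356


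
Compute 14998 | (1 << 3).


14998 | (1 << 3) = 14998 | 8 = 15006

15006


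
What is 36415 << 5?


0b1000111000111111 << 5 = 0b100011100011111100000 = 1165280

1165280


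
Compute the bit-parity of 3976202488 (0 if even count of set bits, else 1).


0b11101101000000000000100011111000 has 12 ones => parity 0

0


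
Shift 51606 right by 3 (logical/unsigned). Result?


0b1100100110010110 >> 3 = 0b1100100110010 = 6450

6450


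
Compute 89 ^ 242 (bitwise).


0b1011001 ^ 0b11110010 = 0b10101011 = 171

171


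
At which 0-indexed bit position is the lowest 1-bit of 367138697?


0b10101111000100001011110001001. Lowest set bit at position 0

0


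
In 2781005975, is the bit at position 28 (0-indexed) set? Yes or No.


0b10100101110000101100100010010111, bit 28 = 0. No

No


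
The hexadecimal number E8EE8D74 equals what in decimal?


E8EE8D74 hex = 3907947892 decimal

3907947892


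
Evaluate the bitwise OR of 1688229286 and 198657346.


0b1100100101000000101010110100110 | 0b1011110101110100010101000010 = 0b1101111111101110101010111100110 = 1878480358

1878480358


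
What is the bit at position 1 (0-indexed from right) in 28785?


0b111000001110001, position 1 = 0

0
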